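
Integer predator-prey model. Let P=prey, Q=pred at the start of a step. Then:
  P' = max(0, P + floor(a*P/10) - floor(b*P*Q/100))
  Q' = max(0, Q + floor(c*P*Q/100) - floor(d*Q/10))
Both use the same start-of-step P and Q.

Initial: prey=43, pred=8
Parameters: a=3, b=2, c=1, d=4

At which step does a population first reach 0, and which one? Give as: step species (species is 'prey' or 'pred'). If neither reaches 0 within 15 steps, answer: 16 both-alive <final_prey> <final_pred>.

Answer: 16 both-alive 6 5

Derivation:
Step 1: prey: 43+12-6=49; pred: 8+3-3=8
Step 2: prey: 49+14-7=56; pred: 8+3-3=8
Step 3: prey: 56+16-8=64; pred: 8+4-3=9
Step 4: prey: 64+19-11=72; pred: 9+5-3=11
Step 5: prey: 72+21-15=78; pred: 11+7-4=14
Step 6: prey: 78+23-21=80; pred: 14+10-5=19
Step 7: prey: 80+24-30=74; pred: 19+15-7=27
Step 8: prey: 74+22-39=57; pred: 27+19-10=36
Step 9: prey: 57+17-41=33; pred: 36+20-14=42
Step 10: prey: 33+9-27=15; pred: 42+13-16=39
Step 11: prey: 15+4-11=8; pred: 39+5-15=29
Step 12: prey: 8+2-4=6; pred: 29+2-11=20
Step 13: prey: 6+1-2=5; pred: 20+1-8=13
Step 14: prey: 5+1-1=5; pred: 13+0-5=8
Step 15: prey: 5+1-0=6; pred: 8+0-3=5
No extinction within 15 steps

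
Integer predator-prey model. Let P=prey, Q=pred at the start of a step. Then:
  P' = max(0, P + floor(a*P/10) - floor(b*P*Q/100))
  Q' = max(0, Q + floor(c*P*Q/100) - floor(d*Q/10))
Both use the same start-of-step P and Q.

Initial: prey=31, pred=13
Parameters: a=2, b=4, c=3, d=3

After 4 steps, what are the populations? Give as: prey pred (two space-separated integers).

Answer: 0 19

Derivation:
Step 1: prey: 31+6-16=21; pred: 13+12-3=22
Step 2: prey: 21+4-18=7; pred: 22+13-6=29
Step 3: prey: 7+1-8=0; pred: 29+6-8=27
Step 4: prey: 0+0-0=0; pred: 27+0-8=19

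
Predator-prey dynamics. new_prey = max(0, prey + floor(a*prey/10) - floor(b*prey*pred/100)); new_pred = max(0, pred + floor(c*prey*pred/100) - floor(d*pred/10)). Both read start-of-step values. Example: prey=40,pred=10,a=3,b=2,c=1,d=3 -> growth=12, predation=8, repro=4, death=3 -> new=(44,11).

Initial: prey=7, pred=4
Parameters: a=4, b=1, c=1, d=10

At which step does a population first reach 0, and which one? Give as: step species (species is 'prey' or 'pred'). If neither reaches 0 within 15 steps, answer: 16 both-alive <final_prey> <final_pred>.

Step 1: prey: 7+2-0=9; pred: 4+0-4=0
First extinction: pred at step 1

Answer: 1 pred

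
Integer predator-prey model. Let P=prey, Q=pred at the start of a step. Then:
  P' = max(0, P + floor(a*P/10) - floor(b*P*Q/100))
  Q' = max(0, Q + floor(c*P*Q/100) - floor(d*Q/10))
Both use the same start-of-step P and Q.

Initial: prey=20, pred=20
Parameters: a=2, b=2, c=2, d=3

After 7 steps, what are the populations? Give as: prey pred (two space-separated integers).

Answer: 6 11

Derivation:
Step 1: prey: 20+4-8=16; pred: 20+8-6=22
Step 2: prey: 16+3-7=12; pred: 22+7-6=23
Step 3: prey: 12+2-5=9; pred: 23+5-6=22
Step 4: prey: 9+1-3=7; pred: 22+3-6=19
Step 5: prey: 7+1-2=6; pred: 19+2-5=16
Step 6: prey: 6+1-1=6; pred: 16+1-4=13
Step 7: prey: 6+1-1=6; pred: 13+1-3=11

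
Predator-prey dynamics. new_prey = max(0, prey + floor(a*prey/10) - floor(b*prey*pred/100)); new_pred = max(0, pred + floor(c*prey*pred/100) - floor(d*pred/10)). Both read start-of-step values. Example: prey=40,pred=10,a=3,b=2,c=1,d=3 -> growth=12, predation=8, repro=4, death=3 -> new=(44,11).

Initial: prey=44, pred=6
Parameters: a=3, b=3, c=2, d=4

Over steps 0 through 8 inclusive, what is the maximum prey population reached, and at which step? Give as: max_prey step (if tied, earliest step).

Step 1: prey: 44+13-7=50; pred: 6+5-2=9
Step 2: prey: 50+15-13=52; pred: 9+9-3=15
Step 3: prey: 52+15-23=44; pred: 15+15-6=24
Step 4: prey: 44+13-31=26; pred: 24+21-9=36
Step 5: prey: 26+7-28=5; pred: 36+18-14=40
Step 6: prey: 5+1-6=0; pred: 40+4-16=28
Step 7: prey: 0+0-0=0; pred: 28+0-11=17
Step 8: prey: 0+0-0=0; pred: 17+0-6=11
Max prey = 52 at step 2

Answer: 52 2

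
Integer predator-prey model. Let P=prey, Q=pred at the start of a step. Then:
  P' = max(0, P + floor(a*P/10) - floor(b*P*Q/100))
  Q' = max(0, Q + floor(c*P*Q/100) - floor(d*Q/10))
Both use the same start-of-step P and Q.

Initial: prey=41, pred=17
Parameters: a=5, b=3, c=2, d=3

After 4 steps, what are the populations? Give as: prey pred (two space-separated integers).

Answer: 0 46

Derivation:
Step 1: prey: 41+20-20=41; pred: 17+13-5=25
Step 2: prey: 41+20-30=31; pred: 25+20-7=38
Step 3: prey: 31+15-35=11; pred: 38+23-11=50
Step 4: prey: 11+5-16=0; pred: 50+11-15=46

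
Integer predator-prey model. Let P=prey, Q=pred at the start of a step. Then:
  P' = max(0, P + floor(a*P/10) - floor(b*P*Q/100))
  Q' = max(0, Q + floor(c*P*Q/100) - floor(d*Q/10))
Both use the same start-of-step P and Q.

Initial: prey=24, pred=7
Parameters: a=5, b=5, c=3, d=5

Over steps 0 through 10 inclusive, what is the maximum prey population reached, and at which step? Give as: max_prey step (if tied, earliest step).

Answer: 30 2

Derivation:
Step 1: prey: 24+12-8=28; pred: 7+5-3=9
Step 2: prey: 28+14-12=30; pred: 9+7-4=12
Step 3: prey: 30+15-18=27; pred: 12+10-6=16
Step 4: prey: 27+13-21=19; pred: 16+12-8=20
Step 5: prey: 19+9-19=9; pred: 20+11-10=21
Step 6: prey: 9+4-9=4; pred: 21+5-10=16
Step 7: prey: 4+2-3=3; pred: 16+1-8=9
Step 8: prey: 3+1-1=3; pred: 9+0-4=5
Step 9: prey: 3+1-0=4; pred: 5+0-2=3
Step 10: prey: 4+2-0=6; pred: 3+0-1=2
Max prey = 30 at step 2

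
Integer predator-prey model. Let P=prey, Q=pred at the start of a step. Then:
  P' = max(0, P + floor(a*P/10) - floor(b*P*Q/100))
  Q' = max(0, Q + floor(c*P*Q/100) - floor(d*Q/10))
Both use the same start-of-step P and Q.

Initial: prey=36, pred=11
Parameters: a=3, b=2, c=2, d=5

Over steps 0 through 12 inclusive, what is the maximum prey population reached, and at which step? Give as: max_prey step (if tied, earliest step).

Answer: 40 2

Derivation:
Step 1: prey: 36+10-7=39; pred: 11+7-5=13
Step 2: prey: 39+11-10=40; pred: 13+10-6=17
Step 3: prey: 40+12-13=39; pred: 17+13-8=22
Step 4: prey: 39+11-17=33; pred: 22+17-11=28
Step 5: prey: 33+9-18=24; pred: 28+18-14=32
Step 6: prey: 24+7-15=16; pred: 32+15-16=31
Step 7: prey: 16+4-9=11; pred: 31+9-15=25
Step 8: prey: 11+3-5=9; pred: 25+5-12=18
Step 9: prey: 9+2-3=8; pred: 18+3-9=12
Step 10: prey: 8+2-1=9; pred: 12+1-6=7
Step 11: prey: 9+2-1=10; pred: 7+1-3=5
Step 12: prey: 10+3-1=12; pred: 5+1-2=4
Max prey = 40 at step 2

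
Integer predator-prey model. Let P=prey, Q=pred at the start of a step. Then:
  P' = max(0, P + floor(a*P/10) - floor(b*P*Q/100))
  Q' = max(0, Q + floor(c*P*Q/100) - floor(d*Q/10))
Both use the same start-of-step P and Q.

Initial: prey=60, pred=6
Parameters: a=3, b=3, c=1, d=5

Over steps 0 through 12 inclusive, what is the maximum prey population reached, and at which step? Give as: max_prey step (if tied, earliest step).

Answer: 85 4

Derivation:
Step 1: prey: 60+18-10=68; pred: 6+3-3=6
Step 2: prey: 68+20-12=76; pred: 6+4-3=7
Step 3: prey: 76+22-15=83; pred: 7+5-3=9
Step 4: prey: 83+24-22=85; pred: 9+7-4=12
Step 5: prey: 85+25-30=80; pred: 12+10-6=16
Step 6: prey: 80+24-38=66; pred: 16+12-8=20
Step 7: prey: 66+19-39=46; pred: 20+13-10=23
Step 8: prey: 46+13-31=28; pred: 23+10-11=22
Step 9: prey: 28+8-18=18; pred: 22+6-11=17
Step 10: prey: 18+5-9=14; pred: 17+3-8=12
Step 11: prey: 14+4-5=13; pred: 12+1-6=7
Step 12: prey: 13+3-2=14; pred: 7+0-3=4
Max prey = 85 at step 4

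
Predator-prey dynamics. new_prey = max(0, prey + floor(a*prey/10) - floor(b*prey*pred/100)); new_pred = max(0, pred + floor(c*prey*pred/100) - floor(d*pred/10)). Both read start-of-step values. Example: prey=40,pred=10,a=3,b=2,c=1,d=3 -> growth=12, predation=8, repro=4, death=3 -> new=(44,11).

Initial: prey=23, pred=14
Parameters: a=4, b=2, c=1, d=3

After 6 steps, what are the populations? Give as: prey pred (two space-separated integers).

Step 1: prey: 23+9-6=26; pred: 14+3-4=13
Step 2: prey: 26+10-6=30; pred: 13+3-3=13
Step 3: prey: 30+12-7=35; pred: 13+3-3=13
Step 4: prey: 35+14-9=40; pred: 13+4-3=14
Step 5: prey: 40+16-11=45; pred: 14+5-4=15
Step 6: prey: 45+18-13=50; pred: 15+6-4=17

Answer: 50 17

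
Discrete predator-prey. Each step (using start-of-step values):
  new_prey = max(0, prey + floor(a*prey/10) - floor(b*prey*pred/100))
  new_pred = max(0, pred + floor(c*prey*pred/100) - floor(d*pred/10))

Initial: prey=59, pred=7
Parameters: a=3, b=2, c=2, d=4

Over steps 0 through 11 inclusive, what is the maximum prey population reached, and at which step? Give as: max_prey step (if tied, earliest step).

Step 1: prey: 59+17-8=68; pred: 7+8-2=13
Step 2: prey: 68+20-17=71; pred: 13+17-5=25
Step 3: prey: 71+21-35=57; pred: 25+35-10=50
Step 4: prey: 57+17-57=17; pred: 50+57-20=87
Step 5: prey: 17+5-29=0; pred: 87+29-34=82
Step 6: prey: 0+0-0=0; pred: 82+0-32=50
Step 7: prey: 0+0-0=0; pred: 50+0-20=30
Step 8: prey: 0+0-0=0; pred: 30+0-12=18
Step 9: prey: 0+0-0=0; pred: 18+0-7=11
Step 10: prey: 0+0-0=0; pred: 11+0-4=7
Step 11: prey: 0+0-0=0; pred: 7+0-2=5
Max prey = 71 at step 2

Answer: 71 2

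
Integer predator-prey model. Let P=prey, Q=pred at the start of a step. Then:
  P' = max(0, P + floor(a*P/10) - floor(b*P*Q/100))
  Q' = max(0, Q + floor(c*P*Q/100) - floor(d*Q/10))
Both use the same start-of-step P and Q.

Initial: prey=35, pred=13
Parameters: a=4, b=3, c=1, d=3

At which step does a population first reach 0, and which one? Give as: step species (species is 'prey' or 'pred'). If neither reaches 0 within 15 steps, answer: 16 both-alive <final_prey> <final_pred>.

Step 1: prey: 35+14-13=36; pred: 13+4-3=14
Step 2: prey: 36+14-15=35; pred: 14+5-4=15
Step 3: prey: 35+14-15=34; pred: 15+5-4=16
Step 4: prey: 34+13-16=31; pred: 16+5-4=17
Step 5: prey: 31+12-15=28; pred: 17+5-5=17
Step 6: prey: 28+11-14=25; pred: 17+4-5=16
Step 7: prey: 25+10-12=23; pred: 16+4-4=16
Step 8: prey: 23+9-11=21; pred: 16+3-4=15
Step 9: prey: 21+8-9=20; pred: 15+3-4=14
Step 10: prey: 20+8-8=20; pred: 14+2-4=12
Step 11: prey: 20+8-7=21; pred: 12+2-3=11
Step 12: prey: 21+8-6=23; pred: 11+2-3=10
Step 13: prey: 23+9-6=26; pred: 10+2-3=9
Step 14: prey: 26+10-7=29; pred: 9+2-2=9
Step 15: prey: 29+11-7=33; pred: 9+2-2=9
No extinction within 15 steps

Answer: 16 both-alive 33 9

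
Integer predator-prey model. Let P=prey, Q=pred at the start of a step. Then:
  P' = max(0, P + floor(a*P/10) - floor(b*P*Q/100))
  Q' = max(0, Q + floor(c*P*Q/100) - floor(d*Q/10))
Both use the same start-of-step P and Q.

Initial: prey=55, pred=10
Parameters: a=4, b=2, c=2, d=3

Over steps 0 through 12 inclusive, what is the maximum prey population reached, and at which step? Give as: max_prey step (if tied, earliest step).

Step 1: prey: 55+22-11=66; pred: 10+11-3=18
Step 2: prey: 66+26-23=69; pred: 18+23-5=36
Step 3: prey: 69+27-49=47; pred: 36+49-10=75
Step 4: prey: 47+18-70=0; pred: 75+70-22=123
Step 5: prey: 0+0-0=0; pred: 123+0-36=87
Step 6: prey: 0+0-0=0; pred: 87+0-26=61
Step 7: prey: 0+0-0=0; pred: 61+0-18=43
Step 8: prey: 0+0-0=0; pred: 43+0-12=31
Step 9: prey: 0+0-0=0; pred: 31+0-9=22
Step 10: prey: 0+0-0=0; pred: 22+0-6=16
Step 11: prey: 0+0-0=0; pred: 16+0-4=12
Step 12: prey: 0+0-0=0; pred: 12+0-3=9
Max prey = 69 at step 2

Answer: 69 2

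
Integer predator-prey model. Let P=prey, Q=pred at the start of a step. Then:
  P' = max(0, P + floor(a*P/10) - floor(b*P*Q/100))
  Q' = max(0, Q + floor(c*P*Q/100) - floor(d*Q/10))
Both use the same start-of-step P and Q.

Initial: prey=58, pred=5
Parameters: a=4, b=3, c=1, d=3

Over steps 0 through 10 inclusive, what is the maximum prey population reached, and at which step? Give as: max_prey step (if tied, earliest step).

Answer: 100 3

Derivation:
Step 1: prey: 58+23-8=73; pred: 5+2-1=6
Step 2: prey: 73+29-13=89; pred: 6+4-1=9
Step 3: prey: 89+35-24=100; pred: 9+8-2=15
Step 4: prey: 100+40-45=95; pred: 15+15-4=26
Step 5: prey: 95+38-74=59; pred: 26+24-7=43
Step 6: prey: 59+23-76=6; pred: 43+25-12=56
Step 7: prey: 6+2-10=0; pred: 56+3-16=43
Step 8: prey: 0+0-0=0; pred: 43+0-12=31
Step 9: prey: 0+0-0=0; pred: 31+0-9=22
Step 10: prey: 0+0-0=0; pred: 22+0-6=16
Max prey = 100 at step 3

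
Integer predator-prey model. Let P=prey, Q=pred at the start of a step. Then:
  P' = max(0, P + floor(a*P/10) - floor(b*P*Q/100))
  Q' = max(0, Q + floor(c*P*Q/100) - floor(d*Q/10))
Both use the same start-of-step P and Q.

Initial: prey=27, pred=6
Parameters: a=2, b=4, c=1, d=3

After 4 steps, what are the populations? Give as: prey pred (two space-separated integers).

Answer: 23 6

Derivation:
Step 1: prey: 27+5-6=26; pred: 6+1-1=6
Step 2: prey: 26+5-6=25; pred: 6+1-1=6
Step 3: prey: 25+5-6=24; pred: 6+1-1=6
Step 4: prey: 24+4-5=23; pred: 6+1-1=6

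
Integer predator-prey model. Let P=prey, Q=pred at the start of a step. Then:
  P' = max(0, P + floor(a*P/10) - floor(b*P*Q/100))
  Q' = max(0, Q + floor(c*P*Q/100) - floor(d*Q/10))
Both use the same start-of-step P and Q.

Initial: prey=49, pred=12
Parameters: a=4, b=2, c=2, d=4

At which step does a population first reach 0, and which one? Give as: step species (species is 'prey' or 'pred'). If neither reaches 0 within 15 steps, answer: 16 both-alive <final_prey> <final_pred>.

Answer: 5 prey

Derivation:
Step 1: prey: 49+19-11=57; pred: 12+11-4=19
Step 2: prey: 57+22-21=58; pred: 19+21-7=33
Step 3: prey: 58+23-38=43; pred: 33+38-13=58
Step 4: prey: 43+17-49=11; pred: 58+49-23=84
Step 5: prey: 11+4-18=0; pred: 84+18-33=69
First extinction: prey at step 5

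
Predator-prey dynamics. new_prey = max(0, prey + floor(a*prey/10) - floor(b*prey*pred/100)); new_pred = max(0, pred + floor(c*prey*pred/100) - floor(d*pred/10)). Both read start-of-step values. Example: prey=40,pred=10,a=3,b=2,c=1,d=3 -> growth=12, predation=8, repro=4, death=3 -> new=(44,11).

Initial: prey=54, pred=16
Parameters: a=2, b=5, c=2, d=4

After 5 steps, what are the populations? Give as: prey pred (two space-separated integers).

Answer: 0 7

Derivation:
Step 1: prey: 54+10-43=21; pred: 16+17-6=27
Step 2: prey: 21+4-28=0; pred: 27+11-10=28
Step 3: prey: 0+0-0=0; pred: 28+0-11=17
Step 4: prey: 0+0-0=0; pred: 17+0-6=11
Step 5: prey: 0+0-0=0; pred: 11+0-4=7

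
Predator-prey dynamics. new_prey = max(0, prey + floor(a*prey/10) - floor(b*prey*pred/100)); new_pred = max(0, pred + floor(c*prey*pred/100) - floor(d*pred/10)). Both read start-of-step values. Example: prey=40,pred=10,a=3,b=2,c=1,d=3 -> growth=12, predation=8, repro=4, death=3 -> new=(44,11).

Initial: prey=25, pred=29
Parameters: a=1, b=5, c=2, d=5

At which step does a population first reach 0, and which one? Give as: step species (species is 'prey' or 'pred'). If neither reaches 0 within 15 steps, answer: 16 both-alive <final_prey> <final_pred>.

Step 1: prey: 25+2-36=0; pred: 29+14-14=29
First extinction: prey at step 1

Answer: 1 prey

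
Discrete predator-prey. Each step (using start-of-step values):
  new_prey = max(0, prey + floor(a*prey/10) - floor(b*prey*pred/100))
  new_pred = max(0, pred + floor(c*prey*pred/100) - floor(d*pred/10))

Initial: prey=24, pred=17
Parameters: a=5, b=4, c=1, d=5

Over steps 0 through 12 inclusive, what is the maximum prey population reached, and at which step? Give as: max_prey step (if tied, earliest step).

Answer: 185 11

Derivation:
Step 1: prey: 24+12-16=20; pred: 17+4-8=13
Step 2: prey: 20+10-10=20; pred: 13+2-6=9
Step 3: prey: 20+10-7=23; pred: 9+1-4=6
Step 4: prey: 23+11-5=29; pred: 6+1-3=4
Step 5: prey: 29+14-4=39; pred: 4+1-2=3
Step 6: prey: 39+19-4=54; pred: 3+1-1=3
Step 7: prey: 54+27-6=75; pred: 3+1-1=3
Step 8: prey: 75+37-9=103; pred: 3+2-1=4
Step 9: prey: 103+51-16=138; pred: 4+4-2=6
Step 10: prey: 138+69-33=174; pred: 6+8-3=11
Step 11: prey: 174+87-76=185; pred: 11+19-5=25
Step 12: prey: 185+92-185=92; pred: 25+46-12=59
Max prey = 185 at step 11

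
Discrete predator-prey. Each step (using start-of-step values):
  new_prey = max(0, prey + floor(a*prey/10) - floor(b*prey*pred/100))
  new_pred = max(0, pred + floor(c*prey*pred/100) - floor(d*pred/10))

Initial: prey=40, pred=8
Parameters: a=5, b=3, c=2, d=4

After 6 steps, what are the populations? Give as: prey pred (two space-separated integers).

Answer: 0 43

Derivation:
Step 1: prey: 40+20-9=51; pred: 8+6-3=11
Step 2: prey: 51+25-16=60; pred: 11+11-4=18
Step 3: prey: 60+30-32=58; pred: 18+21-7=32
Step 4: prey: 58+29-55=32; pred: 32+37-12=57
Step 5: prey: 32+16-54=0; pred: 57+36-22=71
Step 6: prey: 0+0-0=0; pred: 71+0-28=43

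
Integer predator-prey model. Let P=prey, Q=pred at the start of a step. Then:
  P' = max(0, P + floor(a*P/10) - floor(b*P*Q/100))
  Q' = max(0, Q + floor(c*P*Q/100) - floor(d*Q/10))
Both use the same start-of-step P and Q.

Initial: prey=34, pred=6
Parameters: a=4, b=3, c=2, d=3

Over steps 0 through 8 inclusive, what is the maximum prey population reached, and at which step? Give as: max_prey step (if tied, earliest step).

Step 1: prey: 34+13-6=41; pred: 6+4-1=9
Step 2: prey: 41+16-11=46; pred: 9+7-2=14
Step 3: prey: 46+18-19=45; pred: 14+12-4=22
Step 4: prey: 45+18-29=34; pred: 22+19-6=35
Step 5: prey: 34+13-35=12; pred: 35+23-10=48
Step 6: prey: 12+4-17=0; pred: 48+11-14=45
Step 7: prey: 0+0-0=0; pred: 45+0-13=32
Step 8: prey: 0+0-0=0; pred: 32+0-9=23
Max prey = 46 at step 2

Answer: 46 2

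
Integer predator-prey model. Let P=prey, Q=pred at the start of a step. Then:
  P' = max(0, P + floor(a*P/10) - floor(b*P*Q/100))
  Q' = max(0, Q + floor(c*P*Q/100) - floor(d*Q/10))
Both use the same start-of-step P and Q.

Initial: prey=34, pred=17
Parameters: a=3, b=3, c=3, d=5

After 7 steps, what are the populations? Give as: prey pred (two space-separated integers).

Step 1: prey: 34+10-17=27; pred: 17+17-8=26
Step 2: prey: 27+8-21=14; pred: 26+21-13=34
Step 3: prey: 14+4-14=4; pred: 34+14-17=31
Step 4: prey: 4+1-3=2; pred: 31+3-15=19
Step 5: prey: 2+0-1=1; pred: 19+1-9=11
Step 6: prey: 1+0-0=1; pred: 11+0-5=6
Step 7: prey: 1+0-0=1; pred: 6+0-3=3

Answer: 1 3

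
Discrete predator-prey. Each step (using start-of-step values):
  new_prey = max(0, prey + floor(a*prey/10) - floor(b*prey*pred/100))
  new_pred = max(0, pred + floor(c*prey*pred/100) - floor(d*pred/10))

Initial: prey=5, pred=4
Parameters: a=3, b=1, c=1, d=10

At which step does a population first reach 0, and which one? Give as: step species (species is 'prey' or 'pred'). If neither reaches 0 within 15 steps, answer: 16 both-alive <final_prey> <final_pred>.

Step 1: prey: 5+1-0=6; pred: 4+0-4=0
First extinction: pred at step 1

Answer: 1 pred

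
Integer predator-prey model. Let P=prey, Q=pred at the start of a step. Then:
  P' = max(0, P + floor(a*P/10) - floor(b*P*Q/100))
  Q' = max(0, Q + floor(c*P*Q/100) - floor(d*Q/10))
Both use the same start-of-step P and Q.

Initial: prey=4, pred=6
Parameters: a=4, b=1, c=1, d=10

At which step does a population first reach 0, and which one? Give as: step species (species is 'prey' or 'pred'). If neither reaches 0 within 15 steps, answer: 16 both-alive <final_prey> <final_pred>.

Answer: 1 pred

Derivation:
Step 1: prey: 4+1-0=5; pred: 6+0-6=0
First extinction: pred at step 1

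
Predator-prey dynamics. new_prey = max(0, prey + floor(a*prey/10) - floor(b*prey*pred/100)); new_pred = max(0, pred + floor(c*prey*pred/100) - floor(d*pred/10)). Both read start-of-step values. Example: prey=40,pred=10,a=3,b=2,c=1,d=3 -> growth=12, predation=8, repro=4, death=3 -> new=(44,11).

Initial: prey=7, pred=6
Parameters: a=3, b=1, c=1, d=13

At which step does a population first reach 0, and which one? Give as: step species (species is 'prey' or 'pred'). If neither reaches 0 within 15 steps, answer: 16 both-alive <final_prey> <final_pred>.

Answer: 1 pred

Derivation:
Step 1: prey: 7+2-0=9; pred: 6+0-7=0
First extinction: pred at step 1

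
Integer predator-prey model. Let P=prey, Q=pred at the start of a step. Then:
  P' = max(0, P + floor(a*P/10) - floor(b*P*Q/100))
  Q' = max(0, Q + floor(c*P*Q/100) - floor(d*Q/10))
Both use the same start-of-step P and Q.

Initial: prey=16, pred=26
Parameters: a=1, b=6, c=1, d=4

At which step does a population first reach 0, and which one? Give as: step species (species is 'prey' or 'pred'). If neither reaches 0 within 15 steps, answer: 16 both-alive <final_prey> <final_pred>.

Answer: 1 prey

Derivation:
Step 1: prey: 16+1-24=0; pred: 26+4-10=20
First extinction: prey at step 1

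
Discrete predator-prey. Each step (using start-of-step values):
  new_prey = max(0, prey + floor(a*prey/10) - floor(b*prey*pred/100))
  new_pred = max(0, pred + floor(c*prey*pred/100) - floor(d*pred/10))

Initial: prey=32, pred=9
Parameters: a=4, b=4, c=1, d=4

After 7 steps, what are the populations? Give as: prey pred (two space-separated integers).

Step 1: prey: 32+12-11=33; pred: 9+2-3=8
Step 2: prey: 33+13-10=36; pred: 8+2-3=7
Step 3: prey: 36+14-10=40; pred: 7+2-2=7
Step 4: prey: 40+16-11=45; pred: 7+2-2=7
Step 5: prey: 45+18-12=51; pred: 7+3-2=8
Step 6: prey: 51+20-16=55; pred: 8+4-3=9
Step 7: prey: 55+22-19=58; pred: 9+4-3=10

Answer: 58 10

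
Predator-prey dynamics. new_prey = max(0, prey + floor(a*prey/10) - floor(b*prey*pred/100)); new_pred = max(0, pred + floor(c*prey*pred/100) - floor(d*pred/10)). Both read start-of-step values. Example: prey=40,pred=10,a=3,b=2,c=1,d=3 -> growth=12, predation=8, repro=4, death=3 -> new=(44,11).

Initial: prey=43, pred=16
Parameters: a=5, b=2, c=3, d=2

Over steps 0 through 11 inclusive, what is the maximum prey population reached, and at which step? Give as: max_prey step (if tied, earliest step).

Step 1: prey: 43+21-13=51; pred: 16+20-3=33
Step 2: prey: 51+25-33=43; pred: 33+50-6=77
Step 3: prey: 43+21-66=0; pred: 77+99-15=161
Step 4: prey: 0+0-0=0; pred: 161+0-32=129
Step 5: prey: 0+0-0=0; pred: 129+0-25=104
Step 6: prey: 0+0-0=0; pred: 104+0-20=84
Step 7: prey: 0+0-0=0; pred: 84+0-16=68
Step 8: prey: 0+0-0=0; pred: 68+0-13=55
Step 9: prey: 0+0-0=0; pred: 55+0-11=44
Step 10: prey: 0+0-0=0; pred: 44+0-8=36
Step 11: prey: 0+0-0=0; pred: 36+0-7=29
Max prey = 51 at step 1

Answer: 51 1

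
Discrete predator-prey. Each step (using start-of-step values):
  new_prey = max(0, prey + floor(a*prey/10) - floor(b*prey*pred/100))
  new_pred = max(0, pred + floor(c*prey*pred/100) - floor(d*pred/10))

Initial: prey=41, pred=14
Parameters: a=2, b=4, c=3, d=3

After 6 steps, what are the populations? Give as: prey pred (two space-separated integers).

Answer: 0 12

Derivation:
Step 1: prey: 41+8-22=27; pred: 14+17-4=27
Step 2: prey: 27+5-29=3; pred: 27+21-8=40
Step 3: prey: 3+0-4=0; pred: 40+3-12=31
Step 4: prey: 0+0-0=0; pred: 31+0-9=22
Step 5: prey: 0+0-0=0; pred: 22+0-6=16
Step 6: prey: 0+0-0=0; pred: 16+0-4=12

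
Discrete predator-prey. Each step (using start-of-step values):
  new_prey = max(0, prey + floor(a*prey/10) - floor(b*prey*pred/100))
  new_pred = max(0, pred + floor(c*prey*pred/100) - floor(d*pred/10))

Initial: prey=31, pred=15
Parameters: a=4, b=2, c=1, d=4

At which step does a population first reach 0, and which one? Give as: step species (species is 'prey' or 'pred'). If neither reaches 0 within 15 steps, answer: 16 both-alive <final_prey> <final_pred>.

Step 1: prey: 31+12-9=34; pred: 15+4-6=13
Step 2: prey: 34+13-8=39; pred: 13+4-5=12
Step 3: prey: 39+15-9=45; pred: 12+4-4=12
Step 4: prey: 45+18-10=53; pred: 12+5-4=13
Step 5: prey: 53+21-13=61; pred: 13+6-5=14
Step 6: prey: 61+24-17=68; pred: 14+8-5=17
Step 7: prey: 68+27-23=72; pred: 17+11-6=22
Step 8: prey: 72+28-31=69; pred: 22+15-8=29
Step 9: prey: 69+27-40=56; pred: 29+20-11=38
Step 10: prey: 56+22-42=36; pred: 38+21-15=44
Step 11: prey: 36+14-31=19; pred: 44+15-17=42
Step 12: prey: 19+7-15=11; pred: 42+7-16=33
Step 13: prey: 11+4-7=8; pred: 33+3-13=23
Step 14: prey: 8+3-3=8; pred: 23+1-9=15
Step 15: prey: 8+3-2=9; pred: 15+1-6=10
No extinction within 15 steps

Answer: 16 both-alive 9 10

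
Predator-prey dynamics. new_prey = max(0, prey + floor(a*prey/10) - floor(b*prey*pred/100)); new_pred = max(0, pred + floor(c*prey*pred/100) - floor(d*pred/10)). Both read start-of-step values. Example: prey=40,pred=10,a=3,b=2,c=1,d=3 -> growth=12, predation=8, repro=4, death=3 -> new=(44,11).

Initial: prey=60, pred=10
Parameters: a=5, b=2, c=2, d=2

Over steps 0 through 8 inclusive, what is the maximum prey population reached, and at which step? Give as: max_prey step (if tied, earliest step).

Answer: 86 2

Derivation:
Step 1: prey: 60+30-12=78; pred: 10+12-2=20
Step 2: prey: 78+39-31=86; pred: 20+31-4=47
Step 3: prey: 86+43-80=49; pred: 47+80-9=118
Step 4: prey: 49+24-115=0; pred: 118+115-23=210
Step 5: prey: 0+0-0=0; pred: 210+0-42=168
Step 6: prey: 0+0-0=0; pred: 168+0-33=135
Step 7: prey: 0+0-0=0; pred: 135+0-27=108
Step 8: prey: 0+0-0=0; pred: 108+0-21=87
Max prey = 86 at step 2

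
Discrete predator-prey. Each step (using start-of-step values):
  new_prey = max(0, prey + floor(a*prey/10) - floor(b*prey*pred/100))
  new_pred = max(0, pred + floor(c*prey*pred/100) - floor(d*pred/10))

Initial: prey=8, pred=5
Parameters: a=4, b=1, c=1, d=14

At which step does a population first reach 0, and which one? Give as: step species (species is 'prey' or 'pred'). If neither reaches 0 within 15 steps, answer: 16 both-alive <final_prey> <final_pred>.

Step 1: prey: 8+3-0=11; pred: 5+0-7=0
First extinction: pred at step 1

Answer: 1 pred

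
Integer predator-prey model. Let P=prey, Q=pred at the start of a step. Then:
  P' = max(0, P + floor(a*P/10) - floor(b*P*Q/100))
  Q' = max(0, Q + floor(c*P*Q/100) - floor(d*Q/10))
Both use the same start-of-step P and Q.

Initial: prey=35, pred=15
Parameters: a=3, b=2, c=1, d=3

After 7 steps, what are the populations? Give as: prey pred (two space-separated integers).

Step 1: prey: 35+10-10=35; pred: 15+5-4=16
Step 2: prey: 35+10-11=34; pred: 16+5-4=17
Step 3: prey: 34+10-11=33; pred: 17+5-5=17
Step 4: prey: 33+9-11=31; pred: 17+5-5=17
Step 5: prey: 31+9-10=30; pred: 17+5-5=17
Step 6: prey: 30+9-10=29; pred: 17+5-5=17
Step 7: prey: 29+8-9=28; pred: 17+4-5=16

Answer: 28 16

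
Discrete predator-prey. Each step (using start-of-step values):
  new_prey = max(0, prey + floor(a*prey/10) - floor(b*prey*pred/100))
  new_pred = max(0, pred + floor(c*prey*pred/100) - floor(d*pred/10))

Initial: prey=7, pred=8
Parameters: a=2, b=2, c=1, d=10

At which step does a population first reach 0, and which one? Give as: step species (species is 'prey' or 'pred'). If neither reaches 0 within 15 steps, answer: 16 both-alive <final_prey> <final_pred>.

Step 1: prey: 7+1-1=7; pred: 8+0-8=0
First extinction: pred at step 1

Answer: 1 pred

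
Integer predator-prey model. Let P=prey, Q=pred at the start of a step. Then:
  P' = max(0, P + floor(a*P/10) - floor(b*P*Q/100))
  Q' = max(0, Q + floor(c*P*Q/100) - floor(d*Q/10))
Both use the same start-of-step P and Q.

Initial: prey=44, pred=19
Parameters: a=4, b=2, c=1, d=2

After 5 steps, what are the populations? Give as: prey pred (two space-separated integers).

Answer: 14 41

Derivation:
Step 1: prey: 44+17-16=45; pred: 19+8-3=24
Step 2: prey: 45+18-21=42; pred: 24+10-4=30
Step 3: prey: 42+16-25=33; pred: 30+12-6=36
Step 4: prey: 33+13-23=23; pred: 36+11-7=40
Step 5: prey: 23+9-18=14; pred: 40+9-8=41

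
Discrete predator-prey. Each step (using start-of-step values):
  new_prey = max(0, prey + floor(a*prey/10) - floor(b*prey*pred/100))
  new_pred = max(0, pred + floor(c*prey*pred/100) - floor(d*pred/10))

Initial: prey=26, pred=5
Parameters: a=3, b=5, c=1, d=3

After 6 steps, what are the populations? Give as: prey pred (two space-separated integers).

Answer: 34 5

Derivation:
Step 1: prey: 26+7-6=27; pred: 5+1-1=5
Step 2: prey: 27+8-6=29; pred: 5+1-1=5
Step 3: prey: 29+8-7=30; pred: 5+1-1=5
Step 4: prey: 30+9-7=32; pred: 5+1-1=5
Step 5: prey: 32+9-8=33; pred: 5+1-1=5
Step 6: prey: 33+9-8=34; pred: 5+1-1=5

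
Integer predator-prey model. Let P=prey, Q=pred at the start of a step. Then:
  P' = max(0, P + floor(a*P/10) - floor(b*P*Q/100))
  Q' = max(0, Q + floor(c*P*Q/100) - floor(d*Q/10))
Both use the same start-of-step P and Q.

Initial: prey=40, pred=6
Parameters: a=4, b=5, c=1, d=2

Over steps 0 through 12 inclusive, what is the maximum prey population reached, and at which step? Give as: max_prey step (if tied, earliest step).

Answer: 46 2

Derivation:
Step 1: prey: 40+16-12=44; pred: 6+2-1=7
Step 2: prey: 44+17-15=46; pred: 7+3-1=9
Step 3: prey: 46+18-20=44; pred: 9+4-1=12
Step 4: prey: 44+17-26=35; pred: 12+5-2=15
Step 5: prey: 35+14-26=23; pred: 15+5-3=17
Step 6: prey: 23+9-19=13; pred: 17+3-3=17
Step 7: prey: 13+5-11=7; pred: 17+2-3=16
Step 8: prey: 7+2-5=4; pred: 16+1-3=14
Step 9: prey: 4+1-2=3; pred: 14+0-2=12
Step 10: prey: 3+1-1=3; pred: 12+0-2=10
Step 11: prey: 3+1-1=3; pred: 10+0-2=8
Step 12: prey: 3+1-1=3; pred: 8+0-1=7
Max prey = 46 at step 2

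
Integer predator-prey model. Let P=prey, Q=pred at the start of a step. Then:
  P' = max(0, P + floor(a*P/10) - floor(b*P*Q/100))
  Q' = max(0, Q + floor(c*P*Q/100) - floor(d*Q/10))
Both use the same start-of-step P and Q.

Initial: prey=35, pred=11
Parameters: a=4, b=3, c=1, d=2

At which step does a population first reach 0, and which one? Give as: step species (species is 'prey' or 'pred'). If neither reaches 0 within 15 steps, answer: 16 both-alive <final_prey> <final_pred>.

Step 1: prey: 35+14-11=38; pred: 11+3-2=12
Step 2: prey: 38+15-13=40; pred: 12+4-2=14
Step 3: prey: 40+16-16=40; pred: 14+5-2=17
Step 4: prey: 40+16-20=36; pred: 17+6-3=20
Step 5: prey: 36+14-21=29; pred: 20+7-4=23
Step 6: prey: 29+11-20=20; pred: 23+6-4=25
Step 7: prey: 20+8-15=13; pred: 25+5-5=25
Step 8: prey: 13+5-9=9; pred: 25+3-5=23
Step 9: prey: 9+3-6=6; pred: 23+2-4=21
Step 10: prey: 6+2-3=5; pred: 21+1-4=18
Step 11: prey: 5+2-2=5; pred: 18+0-3=15
Step 12: prey: 5+2-2=5; pred: 15+0-3=12
Step 13: prey: 5+2-1=6; pred: 12+0-2=10
Step 14: prey: 6+2-1=7; pred: 10+0-2=8
Step 15: prey: 7+2-1=8; pred: 8+0-1=7
No extinction within 15 steps

Answer: 16 both-alive 8 7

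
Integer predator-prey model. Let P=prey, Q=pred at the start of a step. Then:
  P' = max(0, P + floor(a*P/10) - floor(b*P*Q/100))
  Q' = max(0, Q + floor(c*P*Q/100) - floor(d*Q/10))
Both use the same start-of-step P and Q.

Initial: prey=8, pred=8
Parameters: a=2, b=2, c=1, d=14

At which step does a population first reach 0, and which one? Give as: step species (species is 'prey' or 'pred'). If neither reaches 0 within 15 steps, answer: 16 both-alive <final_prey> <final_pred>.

Step 1: prey: 8+1-1=8; pred: 8+0-11=0
First extinction: pred at step 1

Answer: 1 pred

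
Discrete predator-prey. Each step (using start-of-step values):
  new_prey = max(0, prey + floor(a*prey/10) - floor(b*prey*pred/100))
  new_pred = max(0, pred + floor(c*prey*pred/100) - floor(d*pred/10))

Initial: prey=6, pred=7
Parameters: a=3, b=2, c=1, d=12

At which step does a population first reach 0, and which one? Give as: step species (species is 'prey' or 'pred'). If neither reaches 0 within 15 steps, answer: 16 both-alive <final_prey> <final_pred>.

Answer: 1 pred

Derivation:
Step 1: prey: 6+1-0=7; pred: 7+0-8=0
First extinction: pred at step 1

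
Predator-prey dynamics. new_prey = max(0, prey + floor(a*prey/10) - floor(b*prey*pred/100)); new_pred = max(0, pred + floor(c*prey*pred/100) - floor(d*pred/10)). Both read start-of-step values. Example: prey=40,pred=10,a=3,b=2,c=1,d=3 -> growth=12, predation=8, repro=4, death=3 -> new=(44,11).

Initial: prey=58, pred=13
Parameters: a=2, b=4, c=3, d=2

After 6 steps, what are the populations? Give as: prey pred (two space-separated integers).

Step 1: prey: 58+11-30=39; pred: 13+22-2=33
Step 2: prey: 39+7-51=0; pred: 33+38-6=65
Step 3: prey: 0+0-0=0; pred: 65+0-13=52
Step 4: prey: 0+0-0=0; pred: 52+0-10=42
Step 5: prey: 0+0-0=0; pred: 42+0-8=34
Step 6: prey: 0+0-0=0; pred: 34+0-6=28

Answer: 0 28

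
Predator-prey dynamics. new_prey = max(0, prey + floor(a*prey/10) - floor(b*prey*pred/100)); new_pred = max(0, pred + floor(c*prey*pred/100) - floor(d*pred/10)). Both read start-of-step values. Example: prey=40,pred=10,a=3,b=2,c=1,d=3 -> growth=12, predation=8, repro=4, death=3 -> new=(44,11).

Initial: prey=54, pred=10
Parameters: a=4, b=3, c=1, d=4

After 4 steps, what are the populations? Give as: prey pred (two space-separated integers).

Answer: 59 20

Derivation:
Step 1: prey: 54+21-16=59; pred: 10+5-4=11
Step 2: prey: 59+23-19=63; pred: 11+6-4=13
Step 3: prey: 63+25-24=64; pred: 13+8-5=16
Step 4: prey: 64+25-30=59; pred: 16+10-6=20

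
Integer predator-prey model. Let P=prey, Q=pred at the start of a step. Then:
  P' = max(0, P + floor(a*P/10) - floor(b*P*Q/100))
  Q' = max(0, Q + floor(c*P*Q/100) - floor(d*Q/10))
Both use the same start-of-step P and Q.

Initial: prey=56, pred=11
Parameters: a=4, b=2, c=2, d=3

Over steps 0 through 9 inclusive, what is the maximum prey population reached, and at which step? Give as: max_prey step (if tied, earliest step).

Step 1: prey: 56+22-12=66; pred: 11+12-3=20
Step 2: prey: 66+26-26=66; pred: 20+26-6=40
Step 3: prey: 66+26-52=40; pred: 40+52-12=80
Step 4: prey: 40+16-64=0; pred: 80+64-24=120
Step 5: prey: 0+0-0=0; pred: 120+0-36=84
Step 6: prey: 0+0-0=0; pred: 84+0-25=59
Step 7: prey: 0+0-0=0; pred: 59+0-17=42
Step 8: prey: 0+0-0=0; pred: 42+0-12=30
Step 9: prey: 0+0-0=0; pred: 30+0-9=21
Max prey = 66 at step 1

Answer: 66 1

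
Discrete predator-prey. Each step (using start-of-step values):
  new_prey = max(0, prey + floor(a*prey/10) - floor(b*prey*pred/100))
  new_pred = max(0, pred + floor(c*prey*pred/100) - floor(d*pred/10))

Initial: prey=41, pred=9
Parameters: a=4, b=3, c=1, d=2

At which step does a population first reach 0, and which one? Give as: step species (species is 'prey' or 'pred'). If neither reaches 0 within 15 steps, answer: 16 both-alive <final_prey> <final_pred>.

Answer: 16 both-alive 1 7

Derivation:
Step 1: prey: 41+16-11=46; pred: 9+3-1=11
Step 2: prey: 46+18-15=49; pred: 11+5-2=14
Step 3: prey: 49+19-20=48; pred: 14+6-2=18
Step 4: prey: 48+19-25=42; pred: 18+8-3=23
Step 5: prey: 42+16-28=30; pred: 23+9-4=28
Step 6: prey: 30+12-25=17; pred: 28+8-5=31
Step 7: prey: 17+6-15=8; pred: 31+5-6=30
Step 8: prey: 8+3-7=4; pred: 30+2-6=26
Step 9: prey: 4+1-3=2; pred: 26+1-5=22
Step 10: prey: 2+0-1=1; pred: 22+0-4=18
Step 11: prey: 1+0-0=1; pred: 18+0-3=15
Step 12: prey: 1+0-0=1; pred: 15+0-3=12
Step 13: prey: 1+0-0=1; pred: 12+0-2=10
Step 14: prey: 1+0-0=1; pred: 10+0-2=8
Step 15: prey: 1+0-0=1; pred: 8+0-1=7
No extinction within 15 steps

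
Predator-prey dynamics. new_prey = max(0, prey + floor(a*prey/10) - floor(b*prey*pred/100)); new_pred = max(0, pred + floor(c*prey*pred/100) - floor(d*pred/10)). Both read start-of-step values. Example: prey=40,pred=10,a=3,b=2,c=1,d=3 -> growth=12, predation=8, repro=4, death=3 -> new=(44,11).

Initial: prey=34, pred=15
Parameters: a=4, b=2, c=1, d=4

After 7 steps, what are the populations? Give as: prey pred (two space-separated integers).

Answer: 62 23

Derivation:
Step 1: prey: 34+13-10=37; pred: 15+5-6=14
Step 2: prey: 37+14-10=41; pred: 14+5-5=14
Step 3: prey: 41+16-11=46; pred: 14+5-5=14
Step 4: prey: 46+18-12=52; pred: 14+6-5=15
Step 5: prey: 52+20-15=57; pred: 15+7-6=16
Step 6: prey: 57+22-18=61; pred: 16+9-6=19
Step 7: prey: 61+24-23=62; pred: 19+11-7=23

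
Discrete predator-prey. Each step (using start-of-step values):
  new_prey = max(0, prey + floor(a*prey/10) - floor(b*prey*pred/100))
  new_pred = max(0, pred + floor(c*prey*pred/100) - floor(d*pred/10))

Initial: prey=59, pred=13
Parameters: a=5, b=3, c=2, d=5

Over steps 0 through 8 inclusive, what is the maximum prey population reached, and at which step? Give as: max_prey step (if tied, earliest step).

Step 1: prey: 59+29-23=65; pred: 13+15-6=22
Step 2: prey: 65+32-42=55; pred: 22+28-11=39
Step 3: prey: 55+27-64=18; pred: 39+42-19=62
Step 4: prey: 18+9-33=0; pred: 62+22-31=53
Step 5: prey: 0+0-0=0; pred: 53+0-26=27
Step 6: prey: 0+0-0=0; pred: 27+0-13=14
Step 7: prey: 0+0-0=0; pred: 14+0-7=7
Step 8: prey: 0+0-0=0; pred: 7+0-3=4
Max prey = 65 at step 1

Answer: 65 1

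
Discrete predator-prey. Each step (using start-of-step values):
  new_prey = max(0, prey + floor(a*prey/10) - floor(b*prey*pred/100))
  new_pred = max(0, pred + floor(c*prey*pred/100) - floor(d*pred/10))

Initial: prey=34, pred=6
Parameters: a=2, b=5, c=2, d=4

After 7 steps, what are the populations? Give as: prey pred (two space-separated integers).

Answer: 6 4

Derivation:
Step 1: prey: 34+6-10=30; pred: 6+4-2=8
Step 2: prey: 30+6-12=24; pred: 8+4-3=9
Step 3: prey: 24+4-10=18; pred: 9+4-3=10
Step 4: prey: 18+3-9=12; pred: 10+3-4=9
Step 5: prey: 12+2-5=9; pred: 9+2-3=8
Step 6: prey: 9+1-3=7; pred: 8+1-3=6
Step 7: prey: 7+1-2=6; pred: 6+0-2=4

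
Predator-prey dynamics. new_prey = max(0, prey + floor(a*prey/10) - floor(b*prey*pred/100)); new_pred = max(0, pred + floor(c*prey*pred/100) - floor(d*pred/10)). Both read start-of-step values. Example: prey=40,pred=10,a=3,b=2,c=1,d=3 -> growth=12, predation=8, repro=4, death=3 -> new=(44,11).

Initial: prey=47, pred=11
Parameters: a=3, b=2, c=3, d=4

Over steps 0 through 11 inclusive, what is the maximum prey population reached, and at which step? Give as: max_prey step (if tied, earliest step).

Answer: 51 1

Derivation:
Step 1: prey: 47+14-10=51; pred: 11+15-4=22
Step 2: prey: 51+15-22=44; pred: 22+33-8=47
Step 3: prey: 44+13-41=16; pred: 47+62-18=91
Step 4: prey: 16+4-29=0; pred: 91+43-36=98
Step 5: prey: 0+0-0=0; pred: 98+0-39=59
Step 6: prey: 0+0-0=0; pred: 59+0-23=36
Step 7: prey: 0+0-0=0; pred: 36+0-14=22
Step 8: prey: 0+0-0=0; pred: 22+0-8=14
Step 9: prey: 0+0-0=0; pred: 14+0-5=9
Step 10: prey: 0+0-0=0; pred: 9+0-3=6
Step 11: prey: 0+0-0=0; pred: 6+0-2=4
Max prey = 51 at step 1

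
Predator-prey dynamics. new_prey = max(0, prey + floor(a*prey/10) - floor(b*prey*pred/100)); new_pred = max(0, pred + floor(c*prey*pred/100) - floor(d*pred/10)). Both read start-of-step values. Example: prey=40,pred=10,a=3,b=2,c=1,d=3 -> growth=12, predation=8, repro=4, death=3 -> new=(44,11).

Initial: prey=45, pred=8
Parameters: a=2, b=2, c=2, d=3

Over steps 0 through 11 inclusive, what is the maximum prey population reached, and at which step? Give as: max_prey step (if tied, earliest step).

Answer: 47 1

Derivation:
Step 1: prey: 45+9-7=47; pred: 8+7-2=13
Step 2: prey: 47+9-12=44; pred: 13+12-3=22
Step 3: prey: 44+8-19=33; pred: 22+19-6=35
Step 4: prey: 33+6-23=16; pred: 35+23-10=48
Step 5: prey: 16+3-15=4; pred: 48+15-14=49
Step 6: prey: 4+0-3=1; pred: 49+3-14=38
Step 7: prey: 1+0-0=1; pred: 38+0-11=27
Step 8: prey: 1+0-0=1; pred: 27+0-8=19
Step 9: prey: 1+0-0=1; pred: 19+0-5=14
Step 10: prey: 1+0-0=1; pred: 14+0-4=10
Step 11: prey: 1+0-0=1; pred: 10+0-3=7
Max prey = 47 at step 1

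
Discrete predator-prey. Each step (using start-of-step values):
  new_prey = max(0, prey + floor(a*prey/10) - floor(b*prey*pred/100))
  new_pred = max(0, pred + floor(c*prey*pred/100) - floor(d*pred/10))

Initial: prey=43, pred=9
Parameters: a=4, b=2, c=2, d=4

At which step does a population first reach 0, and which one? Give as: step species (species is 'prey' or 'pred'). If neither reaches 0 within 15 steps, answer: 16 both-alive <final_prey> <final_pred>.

Answer: 6 prey

Derivation:
Step 1: prey: 43+17-7=53; pred: 9+7-3=13
Step 2: prey: 53+21-13=61; pred: 13+13-5=21
Step 3: prey: 61+24-25=60; pred: 21+25-8=38
Step 4: prey: 60+24-45=39; pred: 38+45-15=68
Step 5: prey: 39+15-53=1; pred: 68+53-27=94
Step 6: prey: 1+0-1=0; pred: 94+1-37=58
First extinction: prey at step 6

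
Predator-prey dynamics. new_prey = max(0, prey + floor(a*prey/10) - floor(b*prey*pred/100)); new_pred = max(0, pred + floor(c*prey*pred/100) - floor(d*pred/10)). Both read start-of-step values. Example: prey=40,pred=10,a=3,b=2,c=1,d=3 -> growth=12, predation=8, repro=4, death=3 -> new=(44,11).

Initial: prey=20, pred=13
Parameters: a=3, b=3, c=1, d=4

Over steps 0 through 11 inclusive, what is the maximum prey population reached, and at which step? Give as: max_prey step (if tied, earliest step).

Answer: 74 11

Derivation:
Step 1: prey: 20+6-7=19; pred: 13+2-5=10
Step 2: prey: 19+5-5=19; pred: 10+1-4=7
Step 3: prey: 19+5-3=21; pred: 7+1-2=6
Step 4: prey: 21+6-3=24; pred: 6+1-2=5
Step 5: prey: 24+7-3=28; pred: 5+1-2=4
Step 6: prey: 28+8-3=33; pred: 4+1-1=4
Step 7: prey: 33+9-3=39; pred: 4+1-1=4
Step 8: prey: 39+11-4=46; pred: 4+1-1=4
Step 9: prey: 46+13-5=54; pred: 4+1-1=4
Step 10: prey: 54+16-6=64; pred: 4+2-1=5
Step 11: prey: 64+19-9=74; pred: 5+3-2=6
Max prey = 74 at step 11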